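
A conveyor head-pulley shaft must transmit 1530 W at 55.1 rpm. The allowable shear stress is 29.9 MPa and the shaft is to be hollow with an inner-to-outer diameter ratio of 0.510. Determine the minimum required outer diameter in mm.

36.5 mm

ω = 2π·55.1/60 = 5.770 rad/s, so T = P/ω = 1530 / 5.770 = 265.2 N·m.
For a hollow shaft with d_i/d_o = 0.510: τ_max = 16T/(π d_o³ (1−k⁴)), so d_o = [16T/(π τ_allow (1−k⁴))]^(1/3) = [16·265.2/(π·2.99×10^7·0.9323)]^(1/3) = 0.03645 m.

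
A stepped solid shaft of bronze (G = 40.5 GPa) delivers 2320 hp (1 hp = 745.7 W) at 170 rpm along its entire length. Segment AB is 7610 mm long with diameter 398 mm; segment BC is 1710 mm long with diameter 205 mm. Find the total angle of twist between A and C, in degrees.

1.78°

ω = 2π·170/60 = 17.80 rad/s, so T = P/ω = 2320×745.7 / 17.80 = 97180 N·m.
J_AB = π(0.398)⁴/32 = 2.46×10^-3 m⁴; J_BC = π(0.205)⁴/32 = 1.73×10^-4 m⁴.
θ = (T/G)·Σ L_i/J_i = (97180/40.5×10⁹)·(7.61/2.46×10^-3 + 1.71/1.73×10^-4) = 0.03108 rad.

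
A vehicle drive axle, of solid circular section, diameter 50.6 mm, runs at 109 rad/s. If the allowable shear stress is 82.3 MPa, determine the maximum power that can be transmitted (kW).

228 kW

J = πd⁴/32 = π(0.0506)⁴/32 = 6.436×10^-7 m⁴.
T_max = τ_allow·J/r = 8.23×10^7 × 6.436×10^-7 / 0.0253 = 2094 N·m.
ω = 109 rad/s, so P_max = T_max·ω = 2.282×10^5 W.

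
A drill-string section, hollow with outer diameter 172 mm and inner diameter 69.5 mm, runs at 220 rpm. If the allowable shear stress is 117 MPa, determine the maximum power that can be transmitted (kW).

2620 kW

J = π(d_o⁴ − d_i⁴)/32 = π(0.172⁴ − 0.0695⁴)/32 = 8.363×10^-5 m⁴.
T_max = τ_allow·J/r = 1.17×10^8 × 8.363×10^-5 / 0.0860 = 113800 N·m.
ω = 2π·220/60 = 23.04 rad/s, so P_max = T_max·ω = 2.621×10^6 W.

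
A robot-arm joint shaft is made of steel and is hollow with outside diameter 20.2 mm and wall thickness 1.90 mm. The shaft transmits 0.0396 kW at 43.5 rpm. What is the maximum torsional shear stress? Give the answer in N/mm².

ω = 2π·43.5/60 = 4.555 rad/s, so T = P/ω = 0.0396×10³ / 4.555 = 8.693 N·m.
J = π(d_o⁴ − d_i⁴)/32 = π(0.0202⁴ − 0.0164⁴)/32 = 9.244×10^-9 m⁴.
τ_max = T·r/J = 8.693 × 0.0101 / 9.244×10^-9 = 9.498×10^6 Pa.

9.50 N/mm²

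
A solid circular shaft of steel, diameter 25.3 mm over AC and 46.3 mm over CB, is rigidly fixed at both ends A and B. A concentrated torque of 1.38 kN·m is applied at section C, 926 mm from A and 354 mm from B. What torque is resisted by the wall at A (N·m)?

Compatibility: T_A·a/J_AC = T_B·b/J_CB with T_A + T_B = T₀.
J_AC = 4.02×10^-8 m⁴, J_CB = 4.51×10^-7 m⁴, so T_A = T₀·(J_AC/a)/((J_AC/a)+(J_CB/b)) = 45.49 N·m, T_B = 1335 N·m.

45.5 N·m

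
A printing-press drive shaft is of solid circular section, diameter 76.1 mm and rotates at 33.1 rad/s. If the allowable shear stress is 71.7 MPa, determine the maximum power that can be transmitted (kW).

205 kW

J = πd⁴/32 = π(0.0761)⁴/32 = 3.293×10^-6 m⁴.
T_max = τ_allow·J/r = 7.17×10^7 × 3.293×10^-6 / 0.0381 = 6204 N·m.
ω = 33.1 rad/s, so P_max = T_max·ω = 2.054×10^5 W.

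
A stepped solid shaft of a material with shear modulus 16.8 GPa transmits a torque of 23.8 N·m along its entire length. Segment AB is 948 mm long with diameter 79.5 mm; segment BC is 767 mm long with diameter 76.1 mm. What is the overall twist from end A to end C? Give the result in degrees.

J_AB = π(0.0795)⁴/32 = 3.92×10^-6 m⁴; J_BC = π(0.0761)⁴/32 = 3.29×10^-6 m⁴.
θ = (T/G)·Σ L_i/J_i = (23.80/16.8×10⁹)·(0.948/3.92×10^-6 + 0.767/3.29×10^-6) = 6.725×10^-4 rad.

0.0385°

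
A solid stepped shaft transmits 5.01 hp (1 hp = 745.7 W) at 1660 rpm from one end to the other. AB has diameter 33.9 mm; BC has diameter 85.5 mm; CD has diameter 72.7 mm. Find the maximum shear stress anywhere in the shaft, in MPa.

ω = 2π·1660/60 = 173.8 rad/s, so T = P/ω = 5.01×745.7 / 173.8 = 21.49 N·m.
Under the same torque, τ_max = 16T/(πd³) is largest where d is smallest — segment AB (d = 33.9 mm).
τ_max = 16·21.49/(π·(0.0339)³) = 2.810×10^6 Pa.

2.81 MPa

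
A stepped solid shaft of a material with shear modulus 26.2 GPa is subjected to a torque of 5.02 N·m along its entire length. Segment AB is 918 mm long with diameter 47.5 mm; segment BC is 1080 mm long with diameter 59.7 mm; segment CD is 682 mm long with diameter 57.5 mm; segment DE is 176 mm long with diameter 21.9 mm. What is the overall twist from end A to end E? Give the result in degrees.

0.122°

J_AB = π(0.0475)⁴/32 = 5.00×10^-7 m⁴; J_BC = π(0.0597)⁴/32 = 1.25×10^-6 m⁴; J_CD = π(0.0575)⁴/32 = 1.07×10^-6 m⁴; J_DE = π(0.0219)⁴/32 = 2.26×10^-8 m⁴.
θ = (T/G)·Σ L_i/J_i = (5.020/26.2×10⁹)·(0.918/5.00×10^-7 + 1.08/1.25×10^-6 + 0.682/1.07×10^-6 + 0.176/2.26×10^-8) = 2.133×10^-3 rad.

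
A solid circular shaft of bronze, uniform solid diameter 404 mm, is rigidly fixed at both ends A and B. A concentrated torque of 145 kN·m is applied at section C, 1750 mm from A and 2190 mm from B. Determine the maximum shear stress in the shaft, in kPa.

6230 kPa

With uniform GJ and both ends fixed, compatibility θ_AC = θ_CB gives T_A·a = T_B·b, together with T_A + T_B = T₀.
T_A = T₀·b/(a+b) = 145000·2190/3940 = 80600 N·m; T_B = 64400 N·m.
τ in each portion: τ_AC = 6.23×10^6 Pa, τ_CB = 4.97×10^6 Pa; maximum is in AC.
τ_max = T_AC·r/J = 80600·0.202/2.62×10^-3 = 6.225×10^6 Pa.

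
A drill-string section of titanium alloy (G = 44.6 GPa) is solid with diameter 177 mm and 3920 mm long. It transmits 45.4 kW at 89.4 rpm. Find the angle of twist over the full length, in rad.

0.00442 rad

ω = 2π·89.4/60 = 9.362 rad/s, so T = P/ω = 45.4×10³ / 9.362 = 4849 N·m.
J = πd⁴/32 = π(0.177)⁴/32 = 9.636×10^-5 m⁴.
θ = T·L/(G·J) = 4849 × 3.92 / (44.6×10⁹ × 9.636×10^-5) = 4.423×10^-3 rad.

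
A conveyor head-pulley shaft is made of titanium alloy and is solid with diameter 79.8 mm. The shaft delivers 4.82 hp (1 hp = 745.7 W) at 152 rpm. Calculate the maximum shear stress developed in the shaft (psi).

328 psi

ω = 2π·152/60 = 15.92 rad/s, so T = P/ω = 4.82×745.7 / 15.92 = 225.8 N·m.
J = πd⁴/32 = π(0.0798)⁴/32 = 3.981×10^-6 m⁴.
τ_max = T·r/J = 225.8 × 0.0399 / 3.981×10^-6 = 2.263×10^6 Pa.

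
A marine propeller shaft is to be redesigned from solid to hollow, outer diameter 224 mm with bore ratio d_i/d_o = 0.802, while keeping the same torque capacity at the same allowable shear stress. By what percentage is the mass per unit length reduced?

49.1 %

Equal τ_max and T ⇒ the solid shaft needs d_s³ = d_o³(1−k⁴), so d_s = 224·(1−0.802⁴)^(1/3) = 187.5 mm.
Area ratio A_h/A_s = d_o²(1−k²)/d_s² = (1−k²)/(1−k⁴)^(2/3) = 0.5093.
Mass saving = 1 − 0.5093 = 49.1 %.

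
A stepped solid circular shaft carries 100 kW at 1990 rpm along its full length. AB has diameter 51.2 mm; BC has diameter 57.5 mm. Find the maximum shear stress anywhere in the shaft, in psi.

ω = 2π·1990/60 = 208.4 rad/s, so T = P/ω = 100×10³ / 208.4 = 479.9 N·m.
Under the same torque, τ_max = 16T/(πd³) is largest where d is smallest — segment AB (d = 51.2 mm).
τ_max = 16·479.9/(π·(0.0512)³) = 1.821×10^7 Pa.

2640 psi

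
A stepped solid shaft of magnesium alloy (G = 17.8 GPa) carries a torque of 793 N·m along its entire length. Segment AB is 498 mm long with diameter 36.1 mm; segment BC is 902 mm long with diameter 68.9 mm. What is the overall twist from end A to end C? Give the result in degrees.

8.66°

J_AB = π(0.0361)⁴/32 = 1.67×10^-7 m⁴; J_BC = π(0.0689)⁴/32 = 2.21×10^-6 m⁴.
θ = (T/G)·Σ L_i/J_i = (793.0/17.8×10⁹)·(0.498/1.67×10^-7 + 0.902/2.21×10^-6) = 0.1512 rad.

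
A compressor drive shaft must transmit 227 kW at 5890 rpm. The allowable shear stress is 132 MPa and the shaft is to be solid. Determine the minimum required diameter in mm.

24.2 mm

ω = 2π·5890/60 = 616.8 rad/s, so T = P/ω = 227×10³ / 616.8 = 368.0 N·m.
For a solid shaft τ_max = 16T/(πd³), so d = (16T/(π τ_allow))^(1/3) = (16·368.0/(π·1.32×10^8))^(1/3) = 0.02422 m.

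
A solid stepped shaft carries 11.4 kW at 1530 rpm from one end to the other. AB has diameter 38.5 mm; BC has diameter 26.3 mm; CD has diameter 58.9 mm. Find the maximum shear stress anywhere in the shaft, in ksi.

ω = 2π·1530/60 = 160.2 rad/s, so T = P/ω = 11.4×10³ / 160.2 = 71.15 N·m.
Under the same torque, τ_max = 16T/(πd³) is largest where d is smallest — segment BC (d = 26.3 mm).
τ_max = 16·71.15/(π·(0.0263)³) = 1.992×10^7 Pa.

2.89 ksi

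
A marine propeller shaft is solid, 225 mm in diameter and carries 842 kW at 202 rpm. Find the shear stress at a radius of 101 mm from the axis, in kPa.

16000 kPa

ω = 2π·202/60 = 21.15 rad/s, so T = P/ω = 842×10³ / 21.15 = 39800 N·m.
J = πd⁴/32 = π(0.225)⁴/32 = 2.516×10^-4 m⁴.
Shear stress varies linearly with radius: τ = T·r/J = 39800 × 0.101 / 2.516×10^-4 = 1.598×10^7 Pa.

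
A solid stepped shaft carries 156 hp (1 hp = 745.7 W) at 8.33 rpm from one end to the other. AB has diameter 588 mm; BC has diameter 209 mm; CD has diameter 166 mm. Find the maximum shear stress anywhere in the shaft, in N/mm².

ω = 2π·8.33/60 = 0.8723 rad/s, so T = P/ω = 156×745.7 / 0.8723 = 133400 N·m.
Under the same torque, τ_max = 16T/(πd³) is largest where d is smallest — segment CD (d = 166 mm).
τ_max = 16·133400/(π·(0.166)³) = 1.485×10^8 Pa.

148 N/mm²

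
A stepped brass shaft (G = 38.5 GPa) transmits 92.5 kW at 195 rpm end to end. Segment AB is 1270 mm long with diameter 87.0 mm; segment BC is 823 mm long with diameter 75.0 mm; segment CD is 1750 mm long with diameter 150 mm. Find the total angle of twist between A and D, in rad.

0.0619 rad

ω = 2π·195/60 = 20.42 rad/s, so T = P/ω = 92.5×10³ / 20.42 = 4530 N·m.
J_AB = π(0.0870)⁴/32 = 5.62×10^-6 m⁴; J_BC = π(0.0750)⁴/32 = 3.11×10^-6 m⁴; J_CD = π(0.150)⁴/32 = 4.97×10^-5 m⁴.
θ = (T/G)·Σ L_i/J_i = (4530/38.5×10⁹)·(1.27/5.62×10^-6 + 0.823/3.11×10^-6 + 1.75/4.97×10^-5) = 0.06188 rad.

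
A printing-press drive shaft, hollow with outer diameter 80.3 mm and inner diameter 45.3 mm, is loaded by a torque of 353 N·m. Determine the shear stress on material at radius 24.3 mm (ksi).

0.339 ksi

J = π(d_o⁴ − d_i⁴)/32 = π(0.0803⁴ − 0.0453⁴)/32 = 3.668×10^-6 m⁴.
Shear stress varies linearly with radius: τ = T·r/J = 353.0 × 0.0243 / 3.668×10^-6 = 2.338×10^6 Pa.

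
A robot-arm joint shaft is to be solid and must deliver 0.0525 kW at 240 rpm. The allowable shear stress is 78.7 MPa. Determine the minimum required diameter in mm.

ω = 2π·240/60 = 25.13 rad/s, so T = P/ω = 0.0525×10³ / 25.13 = 2.089 N·m.
For a solid shaft τ_max = 16T/(πd³), so d = (16T/(π τ_allow))^(1/3) = (16·2.089/(π·7.87×10^7))^(1/3) = 0.005132 m.

5.13 mm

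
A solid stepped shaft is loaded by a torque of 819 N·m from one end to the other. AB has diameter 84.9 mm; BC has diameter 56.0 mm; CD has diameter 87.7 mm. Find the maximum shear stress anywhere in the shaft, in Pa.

Under the same torque, τ_max = 16T/(πd³) is largest where d is smallest — segment BC (d = 56.0 mm).
τ_max = 16·819.0/(π·(0.0560)³) = 2.375×10^7 Pa.

2.38e7 Pa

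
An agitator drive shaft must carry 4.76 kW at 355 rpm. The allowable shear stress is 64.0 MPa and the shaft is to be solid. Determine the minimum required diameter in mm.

ω = 2π·355/60 = 37.18 rad/s, so T = P/ω = 4.76×10³ / 37.18 = 128.0 N·m.
For a solid shaft τ_max = 16T/(πd³), so d = (16T/(π τ_allow))^(1/3) = (16·128.0/(π·6.40×10^7))^(1/3) = 0.02168 m.

21.7 mm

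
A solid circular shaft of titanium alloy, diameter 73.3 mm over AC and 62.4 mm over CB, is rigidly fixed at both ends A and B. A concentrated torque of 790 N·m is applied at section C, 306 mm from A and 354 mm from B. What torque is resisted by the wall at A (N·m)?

Compatibility: T_A·a/J_AC = T_B·b/J_CB with T_A + T_B = T₀.
J_AC = 2.83×10^-6 m⁴, J_CB = 1.49×10^-6 m⁴, so T_A = T₀·(J_AC/a)/((J_AC/a)+(J_CB/b)) = 543.3 N·m, T_B = 246.7 N·m.

543 N·m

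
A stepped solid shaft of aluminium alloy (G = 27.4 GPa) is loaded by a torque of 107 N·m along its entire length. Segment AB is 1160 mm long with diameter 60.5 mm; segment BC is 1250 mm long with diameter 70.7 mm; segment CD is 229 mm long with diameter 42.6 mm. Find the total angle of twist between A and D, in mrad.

8.20 mrad

J_AB = π(0.0605)⁴/32 = 1.32×10^-6 m⁴; J_BC = π(0.0707)⁴/32 = 2.45×10^-6 m⁴; J_CD = π(0.0426)⁴/32 = 3.23×10^-7 m⁴.
θ = (T/G)·Σ L_i/J_i = (107.0/27.4×10⁹)·(1.16/1.32×10^-6 + 1.25/2.45×10^-6 + 0.229/3.23×10^-7) = 8.200×10^-3 rad.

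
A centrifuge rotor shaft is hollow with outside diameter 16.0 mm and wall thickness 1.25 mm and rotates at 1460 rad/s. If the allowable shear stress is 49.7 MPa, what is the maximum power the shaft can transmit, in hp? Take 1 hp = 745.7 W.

38.6 hp

J = π(d_o⁴ − d_i⁴)/32 = π(0.0160⁴ − 0.0135⁴)/32 = 3.173×10^-9 m⁴.
T_max = τ_allow·J/r = 4.97×10^7 × 3.173×10^-9 / 0.00800 = 19.71 N·m.
ω = 1460 rad/s, so P_max = T_max·ω = 2.878×10^4 W.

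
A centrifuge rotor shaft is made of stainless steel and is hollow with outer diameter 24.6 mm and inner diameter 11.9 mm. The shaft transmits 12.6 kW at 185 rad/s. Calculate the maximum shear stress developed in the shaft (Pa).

ω = 185 rad/s, so T = P/ω = 12.6×10³ / 185.0 = 68.11 N·m.
J = π(d_o⁴ − d_i⁴)/32 = π(0.0246⁴ − 0.0119⁴)/32 = 3.398×10^-8 m⁴.
τ_max = T·r/J = 68.11 × 0.0123 / 3.398×10^-8 = 2.465×10^7 Pa.

2.47e7 Pa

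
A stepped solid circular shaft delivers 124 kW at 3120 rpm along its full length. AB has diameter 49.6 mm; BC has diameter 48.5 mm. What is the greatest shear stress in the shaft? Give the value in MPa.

ω = 2π·3120/60 = 326.7 rad/s, so T = P/ω = 124×10³ / 326.7 = 379.5 N·m.
Under the same torque, τ_max = 16T/(πd³) is largest where d is smallest — segment BC (d = 48.5 mm).
τ_max = 16·379.5/(π·(0.0485)³) = 1.694×10^7 Pa.

16.9 MPa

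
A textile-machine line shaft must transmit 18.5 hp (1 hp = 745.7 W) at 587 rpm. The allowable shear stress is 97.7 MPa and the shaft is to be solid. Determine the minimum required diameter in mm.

ω = 2π·587/60 = 61.47 rad/s, so T = P/ω = 18.5×745.7 / 61.47 = 224.4 N·m.
For a solid shaft τ_max = 16T/(πd³), so d = (16T/(π τ_allow))^(1/3) = (16·224.4/(π·9.77×10^7))^(1/3) = 0.02270 m.

22.7 mm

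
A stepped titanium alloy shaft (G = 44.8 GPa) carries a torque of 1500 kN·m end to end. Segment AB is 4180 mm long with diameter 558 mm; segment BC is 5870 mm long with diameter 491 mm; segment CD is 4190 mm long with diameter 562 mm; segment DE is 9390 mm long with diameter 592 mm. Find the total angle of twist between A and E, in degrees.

J_AB = π(0.558)⁴/32 = 9.52×10^-3 m⁴; J_BC = π(0.491)⁴/32 = 5.71×10^-3 m⁴; J_CD = π(0.562)⁴/32 = 9.79×10^-3 m⁴; J_DE = π(0.592)⁴/32 = 0.0121 m⁴.
θ = (T/G)·Σ L_i/J_i = (1.500e6/44.8×10⁹)·(4.18/9.52×10^-3 + 5.87/5.71×10^-3 + 4.19/9.79×10^-3 + 9.39/0.0121) = 0.08955 rad.

5.13°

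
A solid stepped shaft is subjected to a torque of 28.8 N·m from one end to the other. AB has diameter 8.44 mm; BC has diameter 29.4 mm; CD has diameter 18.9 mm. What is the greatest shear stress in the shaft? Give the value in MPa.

Under the same torque, τ_max = 16T/(πd³) is largest where d is smallest — segment AB (d = 8.44 mm).
τ_max = 16·28.80/(π·(0.00844)³) = 2.440×10^8 Pa.

244 MPa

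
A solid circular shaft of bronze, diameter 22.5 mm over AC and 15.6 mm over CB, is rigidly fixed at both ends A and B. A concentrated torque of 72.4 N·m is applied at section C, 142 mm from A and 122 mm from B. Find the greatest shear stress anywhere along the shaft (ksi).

Compatibility: T_A·a/J_AC = T_B·b/J_CB with T_A + T_B = T₀.
J_AC = 2.52×10^-8 m⁴, J_CB = 5.81×10^-9 m⁴, so T_A = T₀·(J_AC/a)/((J_AC/a)+(J_CB/b)) = 57.05 N·m, T_B = 15.35 N·m.
τ in each portion: τ_AC = 2.55×10^7 Pa, τ_CB = 2.06×10^7 Pa; maximum is in AC.
τ_max = T_AC·r/J = 57.05·0.0112/2.52×10^-8 = 2.551×10^7 Pa.

3.70 ksi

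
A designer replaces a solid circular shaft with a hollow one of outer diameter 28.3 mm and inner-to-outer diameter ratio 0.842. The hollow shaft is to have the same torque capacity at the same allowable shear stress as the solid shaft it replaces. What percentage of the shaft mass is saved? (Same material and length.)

53.6 %

Equal τ_max and T ⇒ the solid shaft needs d_s³ = d_o³(1−k⁴), so d_s = 28.3·(1−0.842⁴)^(1/3) = 22.42 mm.
Area ratio A_h/A_s = d_o²(1−k²)/d_s² = (1−k²)/(1−k⁴)^(2/3) = 0.4636.
Mass saving = 1 − 0.4636 = 53.6 %.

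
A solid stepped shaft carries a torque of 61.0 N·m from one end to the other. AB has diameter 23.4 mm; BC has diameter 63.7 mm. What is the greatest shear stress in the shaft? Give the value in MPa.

Under the same torque, τ_max = 16T/(πd³) is largest where d is smallest — segment AB (d = 23.4 mm).
τ_max = 16·61.00/(π·(0.0234)³) = 2.425×10^7 Pa.

24.2 MPa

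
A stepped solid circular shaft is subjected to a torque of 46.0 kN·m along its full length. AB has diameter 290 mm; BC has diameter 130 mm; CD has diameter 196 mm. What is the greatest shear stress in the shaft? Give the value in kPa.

Under the same torque, τ_max = 16T/(πd³) is largest where d is smallest — segment BC (d = 130 mm).
τ_max = 16·46000/(π·(0.130)³) = 1.066×10^8 Pa.

107000 kPa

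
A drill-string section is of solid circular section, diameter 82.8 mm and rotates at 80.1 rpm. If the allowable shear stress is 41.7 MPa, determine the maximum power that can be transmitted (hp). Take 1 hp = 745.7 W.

52.3 hp

J = πd⁴/32 = π(0.0828)⁴/32 = 4.614×10^-6 m⁴.
T_max = τ_allow·J/r = 4.17×10^7 × 4.614×10^-6 / 0.0414 = 4648 N·m.
ω = 2π·80.1/60 = 8.388 rad/s, so P_max = T_max·ω = 3.899×10^4 W.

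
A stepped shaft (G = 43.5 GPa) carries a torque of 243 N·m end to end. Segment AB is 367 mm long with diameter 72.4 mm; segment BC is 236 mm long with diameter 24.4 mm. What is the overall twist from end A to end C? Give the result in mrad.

38.6 mrad

J_AB = π(0.0724)⁴/32 = 2.70×10^-6 m⁴; J_BC = π(0.0244)⁴/32 = 3.48×10^-8 m⁴.
θ = (T/G)·Σ L_i/J_i = (243.0/43.5×10⁹)·(0.367/2.70×10^-6 + 0.236/3.48×10^-8) = 0.03865 rad.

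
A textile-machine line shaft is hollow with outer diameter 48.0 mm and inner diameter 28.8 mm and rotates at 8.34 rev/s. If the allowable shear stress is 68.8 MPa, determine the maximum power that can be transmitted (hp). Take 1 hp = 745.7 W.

91.4 hp

J = π(d_o⁴ − d_i⁴)/32 = π(0.0480⁴ − 0.0288⁴)/32 = 4.536×10^-7 m⁴.
T_max = τ_allow·J/r = 6.88×10^7 × 4.536×10^-7 / 0.0240 = 1300 N·m.
ω = 2π·8.34 = 52.40 rad/s, so P_max = T_max·ω = 6.814×10^4 W.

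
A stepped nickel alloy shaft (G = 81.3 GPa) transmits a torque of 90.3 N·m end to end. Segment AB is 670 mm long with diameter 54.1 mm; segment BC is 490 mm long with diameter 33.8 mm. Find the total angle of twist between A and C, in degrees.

0.294°

J_AB = π(0.0541)⁴/32 = 8.41×10^-7 m⁴; J_BC = π(0.0338)⁴/32 = 1.28×10^-7 m⁴.
θ = (T/G)·Σ L_i/J_i = (90.30/81.3×10⁹)·(0.670/8.41×10^-7 + 0.490/1.28×10^-7) = 5.132×10^-3 rad.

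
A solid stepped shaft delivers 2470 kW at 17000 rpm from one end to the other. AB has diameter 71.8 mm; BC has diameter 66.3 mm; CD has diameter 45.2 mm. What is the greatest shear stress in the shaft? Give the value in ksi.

ω = 2π·17000/60 = 1780 rad/s, so T = P/ω = 2470×10³ / 1780 = 1387 N·m.
Under the same torque, τ_max = 16T/(πd³) is largest where d is smallest — segment CD (d = 45.2 mm).
τ_max = 16·1387/(π·(0.0452)³) = 7.652×10^7 Pa.

11.1 ksi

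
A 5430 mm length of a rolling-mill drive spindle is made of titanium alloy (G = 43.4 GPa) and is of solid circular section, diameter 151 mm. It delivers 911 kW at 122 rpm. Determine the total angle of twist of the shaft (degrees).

10.0°

ω = 2π·122/60 = 12.78 rad/s, so T = P/ω = 911×10³ / 12.78 = 71310 N·m.
J = πd⁴/32 = π(0.151)⁴/32 = 5.104×10^-5 m⁴.
θ = T·L/(G·J) = 71310 × 5.43 / (43.4×10⁹ × 5.104×10^-5) = 0.1748 rad.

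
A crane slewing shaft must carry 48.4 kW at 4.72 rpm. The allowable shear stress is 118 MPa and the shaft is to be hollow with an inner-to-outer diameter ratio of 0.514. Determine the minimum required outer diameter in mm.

166 mm

ω = 2π·4.72/60 = 0.4943 rad/s, so T = P/ω = 48.4×10³ / 0.4943 = 97920 N·m.
For a hollow shaft with d_i/d_o = 0.514: τ_max = 16T/(π d_o³ (1−k⁴)), so d_o = [16T/(π τ_allow (1−k⁴))]^(1/3) = [16·97920/(π·1.18×10^8·0.9302)]^(1/3) = 0.1656 m.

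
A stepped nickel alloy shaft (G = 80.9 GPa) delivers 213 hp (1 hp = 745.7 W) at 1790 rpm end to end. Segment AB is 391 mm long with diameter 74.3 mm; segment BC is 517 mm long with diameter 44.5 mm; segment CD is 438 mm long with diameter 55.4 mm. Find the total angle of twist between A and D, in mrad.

ω = 2π·1790/60 = 187.4 rad/s, so T = P/ω = 213×745.7 / 187.4 = 847.3 N·m.
J_AB = π(0.0743)⁴/32 = 2.99×10^-6 m⁴; J_BC = π(0.0445)⁴/32 = 3.85×10^-7 m⁴; J_CD = π(0.0554)⁴/32 = 9.25×10^-7 m⁴.
θ = (T/G)·Σ L_i/J_i = (847.3/80.9×10⁹)·(0.391/2.99×10^-6 + 0.517/3.85×10^-7 + 0.438/9.25×10^-7) = 0.02040 rad.

20.4 mrad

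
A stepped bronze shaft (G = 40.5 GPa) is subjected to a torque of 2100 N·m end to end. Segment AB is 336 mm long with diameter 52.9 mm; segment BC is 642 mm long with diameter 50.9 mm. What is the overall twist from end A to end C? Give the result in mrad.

73.2 mrad

J_AB = π(0.0529)⁴/32 = 7.69×10^-7 m⁴; J_BC = π(0.0509)⁴/32 = 6.59×10^-7 m⁴.
θ = (T/G)·Σ L_i/J_i = (2100/40.5×10⁹)·(0.336/7.69×10^-7 + 0.642/6.59×10^-7) = 0.07318 rad.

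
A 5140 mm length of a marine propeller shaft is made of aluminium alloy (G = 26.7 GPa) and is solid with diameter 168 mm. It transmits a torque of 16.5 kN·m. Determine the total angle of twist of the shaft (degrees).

J = πd⁴/32 = π(0.168)⁴/32 = 7.821×10^-5 m⁴.
θ = T·L/(G·J) = 16500 × 5.14 / (26.7×10⁹ × 7.821×10^-5) = 0.04062 rad.

2.33°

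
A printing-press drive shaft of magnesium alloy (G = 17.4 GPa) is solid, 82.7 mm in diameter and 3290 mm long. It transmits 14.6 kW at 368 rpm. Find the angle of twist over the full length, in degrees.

ω = 2π·368/60 = 38.54 rad/s, so T = P/ω = 14.6×10³ / 38.54 = 378.9 N·m.
J = πd⁴/32 = π(0.0827)⁴/32 = 4.592×10^-6 m⁴.
θ = T·L/(G·J) = 378.9 × 3.29 / (17.4×10⁹ × 4.592×10^-6) = 0.01560 rad.

0.894°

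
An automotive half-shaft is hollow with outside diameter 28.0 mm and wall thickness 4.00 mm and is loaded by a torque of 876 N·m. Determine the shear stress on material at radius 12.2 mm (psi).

J = π(d_o⁴ − d_i⁴)/32 = π(0.0280⁴ − 0.0200⁴)/32 = 4.464×10^-8 m⁴.
Shear stress varies linearly with radius: τ = T·r/J = 876.0 × 0.0122 / 4.464×10^-8 = 2.394×10^8 Pa.

34700 psi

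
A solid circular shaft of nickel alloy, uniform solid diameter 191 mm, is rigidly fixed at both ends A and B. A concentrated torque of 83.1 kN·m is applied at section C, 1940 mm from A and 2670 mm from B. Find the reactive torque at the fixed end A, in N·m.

With uniform GJ and both ends fixed, compatibility θ_AC = θ_CB gives T_A·a = T_B·b, together with T_A + T_B = T₀.
T_A = T₀·b/(a+b) = 83100·2670/4610 = 48130 N·m; T_B = 34970 N·m.

48100 N·m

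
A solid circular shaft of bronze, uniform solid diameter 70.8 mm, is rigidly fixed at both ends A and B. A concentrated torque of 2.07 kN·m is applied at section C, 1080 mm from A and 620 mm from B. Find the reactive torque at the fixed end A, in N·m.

With uniform GJ and both ends fixed, compatibility θ_AC = θ_CB gives T_A·a = T_B·b, together with T_A + T_B = T₀.
T_A = T₀·b/(a+b) = 2070·620/1700 = 754.9 N·m; T_B = 1315 N·m.

755 N·m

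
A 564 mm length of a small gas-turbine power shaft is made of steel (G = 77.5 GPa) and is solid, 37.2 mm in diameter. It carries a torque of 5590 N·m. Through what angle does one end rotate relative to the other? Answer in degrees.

J = πd⁴/32 = π(0.0372)⁴/32 = 1.880×10^-7 m⁴.
θ = T·L/(G·J) = 5590 × 0.564 / (77.5×10⁹ × 1.880×10^-7) = 0.2164 rad.

12.4°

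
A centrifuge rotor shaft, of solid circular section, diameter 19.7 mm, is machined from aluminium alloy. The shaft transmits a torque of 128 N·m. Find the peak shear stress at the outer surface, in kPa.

85300 kPa

J = πd⁴/32 = π(0.0197)⁴/32 = 1.479×10^-8 m⁴.
τ_max = T·r/J = 128.0 × 0.00985 / 1.479×10^-8 = 8.527×10^7 Pa.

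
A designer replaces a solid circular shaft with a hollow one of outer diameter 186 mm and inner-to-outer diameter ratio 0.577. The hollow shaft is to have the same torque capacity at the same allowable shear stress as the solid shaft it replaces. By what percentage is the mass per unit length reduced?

27.9 %

Equal τ_max and T ⇒ the solid shaft needs d_s³ = d_o³(1−k⁴), so d_s = 186·(1−0.577⁴)^(1/3) = 178.9 mm.
Area ratio A_h/A_s = d_o²(1−k²)/d_s² = (1−k²)/(1−k⁴)^(2/3) = 0.7214.
Mass saving = 1 − 0.7214 = 27.9 %.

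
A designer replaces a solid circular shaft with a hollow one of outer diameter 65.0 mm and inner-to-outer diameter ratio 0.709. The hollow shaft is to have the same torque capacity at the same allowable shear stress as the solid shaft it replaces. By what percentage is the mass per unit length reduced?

Equal τ_max and T ⇒ the solid shaft needs d_s³ = d_o³(1−k⁴), so d_s = 65.0·(1−0.709⁴)^(1/3) = 58.99 mm.
Area ratio A_h/A_s = d_o²(1−k²)/d_s² = (1−k²)/(1−k⁴)^(2/3) = 0.6039.
Mass saving = 1 − 0.6039 = 39.6 %.

39.6 %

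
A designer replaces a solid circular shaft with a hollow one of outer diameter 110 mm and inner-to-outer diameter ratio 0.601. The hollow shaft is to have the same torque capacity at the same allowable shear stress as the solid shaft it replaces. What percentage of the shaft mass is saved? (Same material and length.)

29.9 %

Equal τ_max and T ⇒ the solid shaft needs d_s³ = d_o³(1−k⁴), so d_s = 110·(1−0.601⁴)^(1/3) = 105.0 mm.
Area ratio A_h/A_s = d_o²(1−k²)/d_s² = (1−k²)/(1−k⁴)^(2/3) = 0.7012.
Mass saving = 1 − 0.7012 = 29.9 %.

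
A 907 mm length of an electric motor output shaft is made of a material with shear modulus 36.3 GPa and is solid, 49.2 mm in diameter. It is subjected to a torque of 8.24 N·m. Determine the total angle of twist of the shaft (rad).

J = πd⁴/32 = π(0.0492)⁴/32 = 5.753×10^-7 m⁴.
θ = T·L/(G·J) = 8.240 × 0.907 / (36.3×10⁹ × 5.753×10^-7) = 3.579×10^-4 rad.

3.58e-4 rad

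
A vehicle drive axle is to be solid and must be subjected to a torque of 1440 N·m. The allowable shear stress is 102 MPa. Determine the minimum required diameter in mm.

For a solid shaft τ_max = 16T/(πd³), so d = (16T/(π τ_allow))^(1/3) = (16·1440/(π·1.02×10^8))^(1/3) = 0.04158 m.

41.6 mm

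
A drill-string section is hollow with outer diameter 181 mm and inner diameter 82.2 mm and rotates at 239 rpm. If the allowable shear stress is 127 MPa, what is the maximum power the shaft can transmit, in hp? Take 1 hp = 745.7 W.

4750 hp

J = π(d_o⁴ − d_i⁴)/32 = π(0.181⁴ − 0.0822⁴)/32 = 1.009×10^-4 m⁴.
T_max = τ_allow·J/r = 1.27×10^8 × 1.009×10^-4 / 0.0905 = 141600 N·m.
ω = 2π·239/60 = 25.03 rad/s, so P_max = T_max·ω = 3.543×10^6 W.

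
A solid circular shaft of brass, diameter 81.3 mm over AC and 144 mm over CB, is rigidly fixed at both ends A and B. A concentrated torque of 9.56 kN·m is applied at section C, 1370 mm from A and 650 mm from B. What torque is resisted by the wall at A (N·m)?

Compatibility: T_A·a/J_AC = T_B·b/J_CB with T_A + T_B = T₀.
J_AC = 4.29×10^-6 m⁴, J_CB = 4.22×10^-5 m⁴, so T_A = T₀·(J_AC/a)/((J_AC/a)+(J_CB/b)) = 439.7 N·m, T_B = 9120 N·m.

440 N·m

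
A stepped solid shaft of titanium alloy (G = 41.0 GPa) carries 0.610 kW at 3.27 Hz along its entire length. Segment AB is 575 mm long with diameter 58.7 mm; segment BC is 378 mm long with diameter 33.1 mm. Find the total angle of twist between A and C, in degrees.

0.154°

ω = 2π·3.27 = 20.55 rad/s, so T = P/ω = 0.610×10³ / 20.55 = 29.69 N·m.
J_AB = π(0.0587)⁴/32 = 1.17×10^-6 m⁴; J_BC = π(0.0331)⁴/32 = 1.18×10^-7 m⁴.
θ = (T/G)·Σ L_i/J_i = (29.69/41.0×10⁹)·(0.575/1.17×10^-6 + 0.378/1.18×10^-7) = 2.680×10^-3 rad.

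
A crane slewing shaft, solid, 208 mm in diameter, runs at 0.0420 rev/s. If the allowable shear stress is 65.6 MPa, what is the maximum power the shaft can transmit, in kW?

30.6 kW

J = πd⁴/32 = π(0.208)⁴/32 = 1.838×10^-4 m⁴.
T_max = τ_allow·J/r = 6.56×10^7 × 1.838×10^-4 / 0.104 = 115900 N·m.
ω = 2π·0.0420 = 0.2639 rad/s, so P_max = T_max·ω = 3.059×10^4 W.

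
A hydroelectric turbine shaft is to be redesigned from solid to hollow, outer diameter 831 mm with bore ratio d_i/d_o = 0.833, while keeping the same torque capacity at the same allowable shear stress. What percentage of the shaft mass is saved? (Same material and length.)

52.6 %

Equal τ_max and T ⇒ the solid shaft needs d_s³ = d_o³(1−k⁴), so d_s = 831·(1−0.833⁴)^(1/3) = 667.6 mm.
Area ratio A_h/A_s = d_o²(1−k²)/d_s² = (1−k²)/(1−k⁴)^(2/3) = 0.4743.
Mass saving = 1 − 0.4743 = 52.6 %.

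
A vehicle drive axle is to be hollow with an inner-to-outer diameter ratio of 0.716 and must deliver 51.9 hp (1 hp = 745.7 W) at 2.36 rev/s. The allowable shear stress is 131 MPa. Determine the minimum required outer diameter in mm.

ω = 2π·2.36 = 14.83 rad/s, so T = P/ω = 51.9×745.7 / 14.83 = 2610 N·m.
For a hollow shaft with d_i/d_o = 0.716: τ_max = 16T/(π d_o³ (1−k⁴)), so d_o = [16T/(π τ_allow (1−k⁴))]^(1/3) = [16·2610/(π·1.31×10^8·0.7372)]^(1/3) = 0.05163 m.

51.6 mm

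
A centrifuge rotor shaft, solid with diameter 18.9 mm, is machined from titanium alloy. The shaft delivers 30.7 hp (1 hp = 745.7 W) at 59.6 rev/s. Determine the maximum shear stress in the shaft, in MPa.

ω = 2π·59.6 = 374.5 rad/s, so T = P/ω = 30.7×745.7 / 374.5 = 61.13 N·m.
J = πd⁴/32 = π(0.0189)⁴/32 = 1.253×10^-8 m⁴.
τ_max = T·r/J = 61.13 × 0.00945 / 1.253×10^-8 = 4.612×10^7 Pa.

46.1 MPa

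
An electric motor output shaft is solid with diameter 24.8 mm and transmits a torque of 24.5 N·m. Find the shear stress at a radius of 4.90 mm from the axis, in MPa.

3.23 MPa

J = πd⁴/32 = π(0.0248)⁴/32 = 3.714×10^-8 m⁴.
Shear stress varies linearly with radius: τ = T·r/J = 24.50 × 0.00490 / 3.714×10^-8 = 3.233×10^6 Pa.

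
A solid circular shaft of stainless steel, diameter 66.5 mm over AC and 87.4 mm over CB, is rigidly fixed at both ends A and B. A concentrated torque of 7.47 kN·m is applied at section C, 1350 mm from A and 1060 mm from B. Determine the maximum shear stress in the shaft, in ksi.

6.54 ksi

Compatibility: T_A·a/J_AC = T_B·b/J_CB with T_A + T_B = T₀.
J_AC = 1.92×10^-6 m⁴, J_CB = 5.73×10^-6 m⁴, so T_A = T₀·(J_AC/a)/((J_AC/a)+(J_CB/b)) = 1556 N·m, T_B = 5914 N·m.
τ in each portion: τ_AC = 2.70×10^7 Pa, τ_CB = 4.51×10^7 Pa; maximum is in CB.
τ_max = T_CB·r/J = 5914·0.0437/5.73×10^-6 = 4.511×10^7 Pa.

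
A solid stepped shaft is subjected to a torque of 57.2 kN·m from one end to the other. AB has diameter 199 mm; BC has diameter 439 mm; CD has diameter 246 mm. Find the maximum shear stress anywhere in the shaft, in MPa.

Under the same torque, τ_max = 16T/(πd³) is largest where d is smallest — segment AB (d = 199 mm).
τ_max = 16·57200/(π·(0.199)³) = 3.697×10^7 Pa.

37.0 MPa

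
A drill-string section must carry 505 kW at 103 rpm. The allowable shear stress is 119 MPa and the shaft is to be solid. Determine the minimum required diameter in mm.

126 mm

ω = 2π·103/60 = 10.79 rad/s, so T = P/ω = 505×10³ / 10.79 = 46820 N·m.
For a solid shaft τ_max = 16T/(πd³), so d = (16T/(π τ_allow))^(1/3) = (16·46820/(π·1.19×10^8))^(1/3) = 0.1261 m.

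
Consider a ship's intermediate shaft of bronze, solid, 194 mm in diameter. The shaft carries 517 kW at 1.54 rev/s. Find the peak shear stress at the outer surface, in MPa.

ω = 2π·1.54 = 9.676 rad/s, so T = P/ω = 517×10³ / 9.676 = 53430 N·m.
J = πd⁴/32 = π(0.194)⁴/32 = 1.391×10^-4 m⁴.
τ_max = T·r/J = 53430 × 0.0970 / 1.391×10^-4 = 3.727×10^7 Pa.

37.3 MPa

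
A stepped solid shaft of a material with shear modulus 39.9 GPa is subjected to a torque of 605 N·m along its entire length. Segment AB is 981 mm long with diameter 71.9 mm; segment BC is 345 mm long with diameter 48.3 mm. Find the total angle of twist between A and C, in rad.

0.0155 rad

J_AB = π(0.0719)⁴/32 = 2.62×10^-6 m⁴; J_BC = π(0.0483)⁴/32 = 5.34×10^-7 m⁴.
θ = (T/G)·Σ L_i/J_i = (605.0/39.9×10⁹)·(0.981/2.62×10^-6 + 0.345/5.34×10^-7) = 0.01546 rad.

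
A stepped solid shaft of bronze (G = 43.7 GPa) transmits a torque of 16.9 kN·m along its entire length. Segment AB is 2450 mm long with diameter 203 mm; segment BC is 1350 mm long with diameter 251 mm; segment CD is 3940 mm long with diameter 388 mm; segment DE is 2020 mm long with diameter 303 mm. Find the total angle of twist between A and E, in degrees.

J_AB = π(0.203)⁴/32 = 1.67×10^-4 m⁴; J_BC = π(0.251)⁴/32 = 3.90×10^-4 m⁴; J_CD = π(0.388)⁴/32 = 2.22×10^-3 m⁴; J_DE = π(0.303)⁴/32 = 8.28×10^-4 m⁴.
θ = (T/G)·Σ L_i/J_i = (16900/43.7×10⁹)·(2.45/1.67×10^-4 + 1.35/3.90×10^-4 + 3.94/2.22×10^-3 + 2.02/8.28×10^-4) = 8.652×10^-3 rad.

0.496°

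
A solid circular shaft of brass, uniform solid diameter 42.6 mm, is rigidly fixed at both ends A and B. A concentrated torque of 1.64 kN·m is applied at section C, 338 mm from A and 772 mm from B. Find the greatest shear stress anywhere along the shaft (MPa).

75.1 MPa

With uniform GJ and both ends fixed, compatibility θ_AC = θ_CB gives T_A·a = T_B·b, together with T_A + T_B = T₀.
T_A = T₀·b/(a+b) = 1640·772/1110 = 1141 N·m; T_B = 499.4 N·m.
τ in each portion: τ_AC = 7.51×10^7 Pa, τ_CB = 3.29×10^7 Pa; maximum is in AC.
τ_max = T_AC·r/J = 1141·0.0213/3.23×10^-7 = 7.514×10^7 Pa.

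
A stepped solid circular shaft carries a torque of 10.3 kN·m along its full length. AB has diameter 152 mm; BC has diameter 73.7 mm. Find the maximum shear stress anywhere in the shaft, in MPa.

131 MPa

Under the same torque, τ_max = 16T/(πd³) is largest where d is smallest — segment BC (d = 73.7 mm).
τ_max = 16·10300/(π·(0.0737)³) = 1.310×10^8 Pa.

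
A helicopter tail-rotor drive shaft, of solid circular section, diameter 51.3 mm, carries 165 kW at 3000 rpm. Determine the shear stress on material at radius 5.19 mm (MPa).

ω = 2π·3000/60 = 314.2 rad/s, so T = P/ω = 165×10³ / 314.2 = 525.2 N·m.
J = πd⁴/32 = π(0.0513)⁴/32 = 6.799×10^-7 m⁴.
Shear stress varies linearly with radius: τ = T·r/J = 525.2 × 0.00519 / 6.799×10^-7 = 4.009×10^6 Pa.

4.01 MPa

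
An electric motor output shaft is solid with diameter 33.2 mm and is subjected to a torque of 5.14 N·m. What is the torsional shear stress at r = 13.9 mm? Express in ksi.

J = πd⁴/32 = π(0.0332)⁴/32 = 1.193×10^-7 m⁴.
Shear stress varies linearly with radius: τ = T·r/J = 5.140 × 0.0139 / 1.193×10^-7 = 5.990×10^5 Pa.

0.0869 ksi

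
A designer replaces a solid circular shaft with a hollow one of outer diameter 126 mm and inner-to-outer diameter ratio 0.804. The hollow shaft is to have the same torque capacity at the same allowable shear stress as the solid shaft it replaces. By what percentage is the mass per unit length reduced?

49.3 %

Equal τ_max and T ⇒ the solid shaft needs d_s³ = d_o³(1−k⁴), so d_s = 126·(1−0.804⁴)^(1/3) = 105.2 mm.
Area ratio A_h/A_s = d_o²(1−k²)/d_s² = (1−k²)/(1−k⁴)^(2/3) = 0.5072.
Mass saving = 1 − 0.5072 = 49.3 %.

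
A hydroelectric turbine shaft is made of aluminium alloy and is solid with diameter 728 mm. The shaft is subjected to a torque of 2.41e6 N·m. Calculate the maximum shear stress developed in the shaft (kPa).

31800 kPa

J = πd⁴/32 = π(0.728)⁴/32 = 0.02758 m⁴.
τ_max = T·r/J = 2.410e6 × 0.364 / 0.02758 = 3.181×10^7 Pa.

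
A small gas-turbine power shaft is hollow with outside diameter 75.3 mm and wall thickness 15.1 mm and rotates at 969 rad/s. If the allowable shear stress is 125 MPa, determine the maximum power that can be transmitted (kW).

8850 kW

J = π(d_o⁴ − d_i⁴)/32 = π(0.0753⁴ − 0.0451⁴)/32 = 2.750×10^-6 m⁴.
T_max = τ_allow·J/r = 1.25×10^8 × 2.750×10^-6 / 0.0376 = 9131 N·m.
ω = 969 rad/s, so P_max = T_max·ω = 8.848×10^6 W.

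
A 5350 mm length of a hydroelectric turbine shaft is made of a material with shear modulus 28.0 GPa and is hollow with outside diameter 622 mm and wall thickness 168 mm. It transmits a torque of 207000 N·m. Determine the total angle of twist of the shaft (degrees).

J = π(d_o⁴ − d_i⁴)/32 = π(0.622⁴ − 0.286⁴)/32 = 0.01404 m⁴.
θ = T·L/(G·J) = 207000 × 5.35 / (28.0×10⁹ × 0.01404) = 2.818×10^-3 rad.

0.161°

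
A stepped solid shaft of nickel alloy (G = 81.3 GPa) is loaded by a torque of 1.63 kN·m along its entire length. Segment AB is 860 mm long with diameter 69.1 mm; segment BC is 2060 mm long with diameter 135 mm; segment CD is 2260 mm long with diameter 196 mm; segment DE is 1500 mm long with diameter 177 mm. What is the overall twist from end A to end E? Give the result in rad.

0.00959 rad

J_AB = π(0.0691)⁴/32 = 2.24×10^-6 m⁴; J_BC = π(0.135)⁴/32 = 3.26×10^-5 m⁴; J_CD = π(0.196)⁴/32 = 1.45×10^-4 m⁴; J_DE = π(0.177)⁴/32 = 9.64×10^-5 m⁴.
θ = (T/G)·Σ L_i/J_i = (1630/81.3×10⁹)·(0.860/2.24×10^-6 + 2.06/3.26×10^-5 + 2.26/1.45×10^-4 + 1.50/9.64×10^-5) = 9.595×10^-3 rad.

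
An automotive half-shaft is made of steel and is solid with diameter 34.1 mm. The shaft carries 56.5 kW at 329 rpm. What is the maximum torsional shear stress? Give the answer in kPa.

211000 kPa

ω = 2π·329/60 = 34.45 rad/s, so T = P/ω = 56.5×10³ / 34.45 = 1640 N·m.
J = πd⁴/32 = π(0.0341)⁴/32 = 1.327×10^-7 m⁴.
τ_max = T·r/J = 1640 × 0.0170 / 1.327×10^-7 = 2.106×10^8 Pa.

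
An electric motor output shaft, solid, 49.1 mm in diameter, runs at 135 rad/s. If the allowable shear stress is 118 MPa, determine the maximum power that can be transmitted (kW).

370 kW

J = πd⁴/32 = π(0.0491)⁴/32 = 5.706×10^-7 m⁴.
T_max = τ_allow·J/r = 1.18×10^8 × 5.706×10^-7 / 0.0246 = 2743 N·m.
ω = 135 rad/s, so P_max = T_max·ω = 3.702×10^5 W.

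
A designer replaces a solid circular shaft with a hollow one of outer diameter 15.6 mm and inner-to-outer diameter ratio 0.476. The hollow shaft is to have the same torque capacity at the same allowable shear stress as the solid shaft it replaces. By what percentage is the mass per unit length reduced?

19.9 %

Equal τ_max and T ⇒ the solid shaft needs d_s³ = d_o³(1−k⁴), so d_s = 15.6·(1−0.476⁴)^(1/3) = 15.33 mm.
Area ratio A_h/A_s = d_o²(1−k²)/d_s² = (1−k²)/(1−k⁴)^(2/3) = 0.8011.
Mass saving = 1 − 0.8011 = 19.9 %.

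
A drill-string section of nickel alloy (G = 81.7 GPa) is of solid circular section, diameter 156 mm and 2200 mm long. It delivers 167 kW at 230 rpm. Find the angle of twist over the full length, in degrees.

ω = 2π·230/60 = 24.09 rad/s, so T = P/ω = 167×10³ / 24.09 = 6934 N·m.
J = πd⁴/32 = π(0.156)⁴/32 = 5.814×10^-5 m⁴.
θ = T·L/(G·J) = 6934 × 2.20 / (81.7×10⁹ × 5.814×10^-5) = 3.211×10^-3 rad.

0.184°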